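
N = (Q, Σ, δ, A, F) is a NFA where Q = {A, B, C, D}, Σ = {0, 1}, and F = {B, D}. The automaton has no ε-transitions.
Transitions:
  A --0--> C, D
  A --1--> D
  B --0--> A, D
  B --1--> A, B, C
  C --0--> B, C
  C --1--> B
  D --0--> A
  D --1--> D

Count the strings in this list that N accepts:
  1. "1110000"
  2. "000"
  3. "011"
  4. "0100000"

4

"1110000": accepted
"000": accepted
"011": accepted
"0100000": accepted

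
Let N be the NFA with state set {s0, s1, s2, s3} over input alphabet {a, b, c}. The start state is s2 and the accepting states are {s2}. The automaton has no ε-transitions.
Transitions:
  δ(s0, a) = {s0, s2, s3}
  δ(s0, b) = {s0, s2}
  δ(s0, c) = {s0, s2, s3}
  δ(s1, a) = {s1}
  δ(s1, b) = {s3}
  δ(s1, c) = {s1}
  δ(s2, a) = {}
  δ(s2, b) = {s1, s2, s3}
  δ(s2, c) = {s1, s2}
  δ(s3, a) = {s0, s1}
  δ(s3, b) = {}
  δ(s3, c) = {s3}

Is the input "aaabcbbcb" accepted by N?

rejected

Start: {s2}
read a: {}
The reachable set is empty and stays empty for the remaining 8 symbols.
Reachable ∩ accepting = {} — empty.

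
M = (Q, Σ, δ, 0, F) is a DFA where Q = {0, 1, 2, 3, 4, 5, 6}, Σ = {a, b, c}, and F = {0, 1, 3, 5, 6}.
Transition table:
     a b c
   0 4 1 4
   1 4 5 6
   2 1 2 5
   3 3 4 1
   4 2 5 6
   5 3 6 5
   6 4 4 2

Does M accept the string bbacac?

accepted

0 --b--> 1
1 --b--> 5
5 --a--> 3
3 --c--> 1
1 --a--> 4
4 --c--> 6
End in state 6, which is an accepting state.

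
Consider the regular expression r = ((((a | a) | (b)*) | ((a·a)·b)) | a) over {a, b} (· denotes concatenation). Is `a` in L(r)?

yes

The left alternative (((a|a)|(b)*)|((a·a)·b)) matches a.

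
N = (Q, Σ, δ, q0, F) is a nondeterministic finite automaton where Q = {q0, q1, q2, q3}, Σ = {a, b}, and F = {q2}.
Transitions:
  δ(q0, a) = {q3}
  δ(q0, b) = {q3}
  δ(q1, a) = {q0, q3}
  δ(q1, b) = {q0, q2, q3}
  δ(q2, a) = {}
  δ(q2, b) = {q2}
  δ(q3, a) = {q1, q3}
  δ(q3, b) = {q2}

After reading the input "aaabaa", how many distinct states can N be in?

3

Start: {q0}
read a: {q3}
read a: {q1, q3}
read a: {q0, q1, q3}
read b: {q0, q2, q3}
read a: {q1, q3}
read a: {q0, q1, q3}
Final reachable set {q0, q1, q3} has 3 states.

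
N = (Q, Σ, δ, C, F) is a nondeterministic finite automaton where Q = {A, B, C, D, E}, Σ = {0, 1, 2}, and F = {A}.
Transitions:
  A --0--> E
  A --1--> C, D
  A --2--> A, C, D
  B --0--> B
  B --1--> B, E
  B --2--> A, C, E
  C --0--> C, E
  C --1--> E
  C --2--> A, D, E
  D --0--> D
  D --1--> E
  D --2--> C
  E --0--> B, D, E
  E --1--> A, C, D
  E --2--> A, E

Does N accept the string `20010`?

rejected

Start: {C}
read 2: {A, D, E}
read 0: {B, D, E}
read 0: {B, D, E}
read 1: {A, B, C, D, E}
read 0: {B, C, D, E}
Reachable ∩ accepting = {} — empty.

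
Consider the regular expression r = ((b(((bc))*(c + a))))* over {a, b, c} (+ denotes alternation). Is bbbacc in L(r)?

no

bbbacc cannot be split into zero or more pieces each matching (b(((bc))*(c+a))).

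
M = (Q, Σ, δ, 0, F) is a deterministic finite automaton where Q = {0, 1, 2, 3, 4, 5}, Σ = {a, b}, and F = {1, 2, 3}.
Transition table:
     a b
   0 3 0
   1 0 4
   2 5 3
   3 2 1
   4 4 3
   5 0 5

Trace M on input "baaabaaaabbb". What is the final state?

0 --b--> 0
0 --a--> 3
3 --a--> 2
2 --a--> 5
5 --b--> 5
5 --a--> 0
0 --a--> 3
3 --a--> 2
2 --a--> 5
5 --b--> 5
5 --b--> 5
5 --b--> 5

5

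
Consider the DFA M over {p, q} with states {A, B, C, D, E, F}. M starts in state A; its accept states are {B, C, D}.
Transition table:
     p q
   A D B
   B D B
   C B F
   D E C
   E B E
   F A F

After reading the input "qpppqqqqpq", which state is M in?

C

A --q--> B
B --p--> D
D --p--> E
E --p--> B
B --q--> B
B --q--> B
B --q--> B
B --q--> B
B --p--> D
D --q--> C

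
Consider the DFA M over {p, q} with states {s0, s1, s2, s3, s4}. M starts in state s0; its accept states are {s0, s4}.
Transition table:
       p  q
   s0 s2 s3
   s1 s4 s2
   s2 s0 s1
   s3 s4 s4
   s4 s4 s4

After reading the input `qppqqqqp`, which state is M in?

s4

s0 --q--> s3
s3 --p--> s4
s4 --p--> s4
s4 --q--> s4
s4 --q--> s4
s4 --q--> s4
s4 --q--> s4
s4 --p--> s4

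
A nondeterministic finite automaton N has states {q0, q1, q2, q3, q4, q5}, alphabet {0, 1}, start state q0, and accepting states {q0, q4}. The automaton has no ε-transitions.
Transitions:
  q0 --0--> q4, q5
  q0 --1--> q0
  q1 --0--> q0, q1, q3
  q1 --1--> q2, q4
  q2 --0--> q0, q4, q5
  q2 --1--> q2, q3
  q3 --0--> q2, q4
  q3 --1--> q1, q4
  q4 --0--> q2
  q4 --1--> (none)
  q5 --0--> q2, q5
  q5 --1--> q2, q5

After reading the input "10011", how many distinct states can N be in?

5

Start: {q0}
read 1: {q0}
read 0: {q4, q5}
read 0: {q2, q5}
read 1: {q2, q3, q5}
read 1: {q1, q2, q3, q4, q5}
Final reachable set {q1, q2, q3, q4, q5} has 5 states.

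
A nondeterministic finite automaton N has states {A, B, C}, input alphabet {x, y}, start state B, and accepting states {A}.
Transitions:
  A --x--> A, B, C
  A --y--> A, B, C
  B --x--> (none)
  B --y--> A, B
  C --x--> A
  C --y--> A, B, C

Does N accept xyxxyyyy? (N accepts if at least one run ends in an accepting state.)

rejected

Start: {B}
read x: {}
The reachable set is empty and stays empty for the remaining 7 symbols.
Reachable ∩ accepting = {} — empty.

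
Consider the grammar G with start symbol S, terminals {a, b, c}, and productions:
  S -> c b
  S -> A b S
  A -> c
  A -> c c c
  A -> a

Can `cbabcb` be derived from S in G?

yes

S ⇒ AbS ⇒ cbS ⇒ cbAbS ⇒ cbabS ⇒ cbabcb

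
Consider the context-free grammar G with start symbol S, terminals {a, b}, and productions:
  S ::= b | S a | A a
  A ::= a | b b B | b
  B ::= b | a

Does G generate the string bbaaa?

S ⇒ Sa ⇒ Aaa ⇒ bbBaa ⇒ bbaaa

yes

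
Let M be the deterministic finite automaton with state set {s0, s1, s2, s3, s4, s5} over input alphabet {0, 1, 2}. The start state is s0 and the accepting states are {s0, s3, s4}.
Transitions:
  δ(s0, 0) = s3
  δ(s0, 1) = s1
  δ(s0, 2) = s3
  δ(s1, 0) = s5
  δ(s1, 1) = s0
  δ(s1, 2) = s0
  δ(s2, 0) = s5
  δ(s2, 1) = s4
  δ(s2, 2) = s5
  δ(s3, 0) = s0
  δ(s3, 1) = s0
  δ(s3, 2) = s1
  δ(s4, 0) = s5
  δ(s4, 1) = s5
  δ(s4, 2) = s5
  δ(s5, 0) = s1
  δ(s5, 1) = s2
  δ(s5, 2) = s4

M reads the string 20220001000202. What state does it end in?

s4

s0 --2--> s3
s3 --0--> s0
s0 --2--> s3
s3 --2--> s1
s1 --0--> s5
s5 --0--> s1
s1 --0--> s5
s5 --1--> s2
s2 --0--> s5
s5 --0--> s1
s1 --0--> s5
s5 --2--> s4
s4 --0--> s5
s5 --2--> s4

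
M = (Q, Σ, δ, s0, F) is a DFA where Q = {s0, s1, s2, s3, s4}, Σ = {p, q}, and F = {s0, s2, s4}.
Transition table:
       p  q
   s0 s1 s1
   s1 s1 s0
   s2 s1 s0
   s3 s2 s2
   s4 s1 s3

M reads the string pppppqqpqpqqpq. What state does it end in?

s0

s0 --p--> s1
s1 --p--> s1
s1 --p--> s1
s1 --p--> s1
s1 --p--> s1
s1 --q--> s0
s0 --q--> s1
s1 --p--> s1
s1 --q--> s0
s0 --p--> s1
s1 --q--> s0
s0 --q--> s1
s1 --p--> s1
s1 --q--> s0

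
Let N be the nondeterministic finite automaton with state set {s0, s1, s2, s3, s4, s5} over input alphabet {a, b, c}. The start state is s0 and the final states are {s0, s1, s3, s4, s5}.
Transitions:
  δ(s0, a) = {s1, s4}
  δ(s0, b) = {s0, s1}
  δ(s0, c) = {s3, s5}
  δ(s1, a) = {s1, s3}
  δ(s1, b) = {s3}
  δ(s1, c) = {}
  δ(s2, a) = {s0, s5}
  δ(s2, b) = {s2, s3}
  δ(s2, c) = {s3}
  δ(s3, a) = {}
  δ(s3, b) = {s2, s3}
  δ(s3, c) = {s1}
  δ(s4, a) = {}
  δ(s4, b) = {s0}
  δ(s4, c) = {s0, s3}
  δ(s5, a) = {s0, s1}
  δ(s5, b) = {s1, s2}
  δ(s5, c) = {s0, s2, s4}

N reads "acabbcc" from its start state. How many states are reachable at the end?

Start: {s0}
read a: {s1, s4}
read c: {s0, s3}
read a: {s1, s4}
read b: {s0, s3}
read b: {s0, s1, s2, s3}
read c: {s1, s3, s5}
read c: {s0, s1, s2, s4}
Final reachable set {s0, s1, s2, s4} has 4 states.

4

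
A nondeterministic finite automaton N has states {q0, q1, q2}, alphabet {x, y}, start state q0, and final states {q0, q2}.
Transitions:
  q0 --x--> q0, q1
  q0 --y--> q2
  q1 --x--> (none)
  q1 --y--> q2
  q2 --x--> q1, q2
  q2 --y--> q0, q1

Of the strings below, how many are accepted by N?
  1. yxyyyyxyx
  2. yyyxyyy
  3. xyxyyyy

yxyyyyxyx: accepted
yyyxyyy: accepted
xyxyyyy: accepted

3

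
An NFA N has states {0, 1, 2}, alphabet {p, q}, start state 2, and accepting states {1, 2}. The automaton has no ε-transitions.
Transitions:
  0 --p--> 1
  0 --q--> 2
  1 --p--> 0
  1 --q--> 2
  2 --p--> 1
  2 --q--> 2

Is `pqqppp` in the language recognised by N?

accepted

Start: {2}
read p: {1}
read q: {2}
read q: {2}
read p: {1}
read p: {0}
read p: {1}
Reachable ∩ accepting = {1} — nonempty.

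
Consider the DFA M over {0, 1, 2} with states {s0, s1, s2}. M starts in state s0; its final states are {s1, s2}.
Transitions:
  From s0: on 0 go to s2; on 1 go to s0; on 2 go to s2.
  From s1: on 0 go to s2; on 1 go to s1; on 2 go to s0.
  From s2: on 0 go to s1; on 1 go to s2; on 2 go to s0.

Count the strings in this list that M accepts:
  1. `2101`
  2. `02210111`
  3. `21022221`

`2101`: accepted
`02210111`: accepted
`21022221`: accepted

3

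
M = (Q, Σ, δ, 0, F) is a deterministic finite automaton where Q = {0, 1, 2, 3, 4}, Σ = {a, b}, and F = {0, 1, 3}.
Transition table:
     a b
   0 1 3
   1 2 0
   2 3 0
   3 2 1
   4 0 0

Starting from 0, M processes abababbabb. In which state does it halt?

0 --a--> 1
1 --b--> 0
0 --a--> 1
1 --b--> 0
0 --a--> 1
1 --b--> 0
0 --b--> 3
3 --a--> 2
2 --b--> 0
0 --b--> 3

3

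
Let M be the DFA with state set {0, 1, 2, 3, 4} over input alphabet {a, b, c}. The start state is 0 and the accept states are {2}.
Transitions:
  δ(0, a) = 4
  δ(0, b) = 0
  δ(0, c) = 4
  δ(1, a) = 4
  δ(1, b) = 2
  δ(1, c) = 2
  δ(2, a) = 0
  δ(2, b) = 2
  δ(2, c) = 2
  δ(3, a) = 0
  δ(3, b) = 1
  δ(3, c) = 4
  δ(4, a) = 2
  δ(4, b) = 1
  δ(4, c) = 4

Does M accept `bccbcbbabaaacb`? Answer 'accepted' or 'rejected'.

0 --b--> 0
0 --c--> 4
4 --c--> 4
4 --b--> 1
1 --c--> 2
2 --b--> 2
2 --b--> 2
2 --a--> 0
0 --b--> 0
0 --a--> 4
4 --a--> 2
2 --a--> 0
0 --c--> 4
4 --b--> 1
End in state 1, which is not an accepting state.

rejected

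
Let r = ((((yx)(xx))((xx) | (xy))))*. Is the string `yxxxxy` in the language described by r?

yes

Split into 1 piece yxxxxy; each matches (((yx)(xx))((xx)|(xy))).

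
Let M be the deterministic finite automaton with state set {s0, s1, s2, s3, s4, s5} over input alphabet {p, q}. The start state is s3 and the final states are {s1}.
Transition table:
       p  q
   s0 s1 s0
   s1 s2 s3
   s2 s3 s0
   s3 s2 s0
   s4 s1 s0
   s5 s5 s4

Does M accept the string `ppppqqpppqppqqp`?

accepted

s3 --p--> s2
s2 --p--> s3
s3 --p--> s2
s2 --p--> s3
s3 --q--> s0
s0 --q--> s0
s0 --p--> s1
s1 --p--> s2
s2 --p--> s3
s3 --q--> s0
s0 --p--> s1
s1 --p--> s2
s2 --q--> s0
s0 --q--> s0
s0 --p--> s1
End in state s1, which is an accepting state.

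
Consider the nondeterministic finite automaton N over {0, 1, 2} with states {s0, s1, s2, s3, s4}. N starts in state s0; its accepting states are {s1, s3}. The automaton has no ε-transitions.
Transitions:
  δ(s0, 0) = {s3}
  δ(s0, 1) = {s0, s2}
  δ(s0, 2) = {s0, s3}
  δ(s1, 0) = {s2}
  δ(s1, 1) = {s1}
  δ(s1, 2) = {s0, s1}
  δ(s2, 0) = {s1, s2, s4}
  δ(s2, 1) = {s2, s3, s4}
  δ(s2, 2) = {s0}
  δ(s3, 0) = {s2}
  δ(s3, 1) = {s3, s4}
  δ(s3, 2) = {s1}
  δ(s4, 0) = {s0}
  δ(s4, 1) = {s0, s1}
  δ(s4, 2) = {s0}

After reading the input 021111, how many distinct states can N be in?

1

Start: {s0}
read 0: {s3}
read 2: {s1}
read 1: {s1}
read 1: {s1}
read 1: {s1}
read 1: {s1}
Final reachable set {s1} has 1 state.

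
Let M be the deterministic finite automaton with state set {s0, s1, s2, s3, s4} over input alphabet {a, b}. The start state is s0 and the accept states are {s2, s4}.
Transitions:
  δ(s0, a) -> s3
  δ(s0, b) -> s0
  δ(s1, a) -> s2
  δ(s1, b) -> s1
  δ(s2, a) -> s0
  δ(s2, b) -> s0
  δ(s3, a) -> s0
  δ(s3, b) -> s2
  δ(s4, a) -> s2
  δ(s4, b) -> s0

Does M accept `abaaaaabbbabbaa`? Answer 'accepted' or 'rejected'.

s0 --a--> s3
s3 --b--> s2
s2 --a--> s0
s0 --a--> s3
s3 --a--> s0
s0 --a--> s3
s3 --a--> s0
s0 --b--> s0
s0 --b--> s0
s0 --b--> s0
s0 --a--> s3
s3 --b--> s2
s2 --b--> s0
s0 --a--> s3
s3 --a--> s0
End in state s0, which is not an accepting state.

rejected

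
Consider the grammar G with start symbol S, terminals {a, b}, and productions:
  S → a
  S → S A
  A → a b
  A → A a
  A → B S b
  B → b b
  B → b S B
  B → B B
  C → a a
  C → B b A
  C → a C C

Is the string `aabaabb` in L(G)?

no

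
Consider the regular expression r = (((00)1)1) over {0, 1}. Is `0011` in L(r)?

Split as 001·1: ((00)1) matches 001 and 1 matches 1.

yes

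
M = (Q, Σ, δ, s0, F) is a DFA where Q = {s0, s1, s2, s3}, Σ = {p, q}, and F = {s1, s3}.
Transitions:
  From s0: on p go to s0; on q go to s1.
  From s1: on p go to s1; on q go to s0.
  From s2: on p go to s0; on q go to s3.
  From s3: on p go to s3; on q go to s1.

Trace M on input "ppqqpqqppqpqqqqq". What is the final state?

s0

s0 --p--> s0
s0 --p--> s0
s0 --q--> s1
s1 --q--> s0
s0 --p--> s0
s0 --q--> s1
s1 --q--> s0
s0 --p--> s0
s0 --p--> s0
s0 --q--> s1
s1 --p--> s1
s1 --q--> s0
s0 --q--> s1
s1 --q--> s0
s0 --q--> s1
s1 --q--> s0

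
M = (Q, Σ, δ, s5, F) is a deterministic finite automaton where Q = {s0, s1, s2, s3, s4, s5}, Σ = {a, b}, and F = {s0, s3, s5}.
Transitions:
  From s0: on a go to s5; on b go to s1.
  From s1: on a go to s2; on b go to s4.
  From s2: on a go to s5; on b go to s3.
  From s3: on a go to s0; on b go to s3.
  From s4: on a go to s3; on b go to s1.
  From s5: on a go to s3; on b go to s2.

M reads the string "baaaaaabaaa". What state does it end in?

s3

s5 --b--> s2
s2 --a--> s5
s5 --a--> s3
s3 --a--> s0
s0 --a--> s5
s5 --a--> s3
s3 --a--> s0
s0 --b--> s1
s1 --a--> s2
s2 --a--> s5
s5 --a--> s3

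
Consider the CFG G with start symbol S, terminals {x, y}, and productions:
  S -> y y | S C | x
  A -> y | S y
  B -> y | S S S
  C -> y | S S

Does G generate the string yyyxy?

no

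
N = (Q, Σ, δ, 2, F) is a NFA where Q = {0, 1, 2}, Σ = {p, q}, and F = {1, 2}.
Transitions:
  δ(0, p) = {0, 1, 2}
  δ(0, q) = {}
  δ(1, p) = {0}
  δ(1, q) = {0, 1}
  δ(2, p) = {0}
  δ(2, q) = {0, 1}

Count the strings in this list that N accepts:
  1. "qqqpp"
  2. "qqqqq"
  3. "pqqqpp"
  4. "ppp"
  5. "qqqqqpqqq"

4

"qqqpp": accepted
"qqqqq": accepted
"pqqqpp": rejected
"ppp": accepted
"qqqqqpqqq": accepted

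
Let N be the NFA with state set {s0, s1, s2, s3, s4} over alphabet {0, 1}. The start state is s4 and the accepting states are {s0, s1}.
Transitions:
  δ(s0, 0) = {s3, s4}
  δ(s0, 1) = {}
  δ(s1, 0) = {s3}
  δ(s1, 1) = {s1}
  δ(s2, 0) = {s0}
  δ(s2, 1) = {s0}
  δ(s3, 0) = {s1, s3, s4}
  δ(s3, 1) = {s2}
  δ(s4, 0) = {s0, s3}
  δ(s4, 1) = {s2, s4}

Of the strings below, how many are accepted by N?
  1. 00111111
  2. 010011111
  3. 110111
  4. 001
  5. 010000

5

00111111: accepted
010011111: accepted
110111: accepted
001: accepted
010000: accepted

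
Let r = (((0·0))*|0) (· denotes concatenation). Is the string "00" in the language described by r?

The left alternative ((0·0))* matches 00.

yes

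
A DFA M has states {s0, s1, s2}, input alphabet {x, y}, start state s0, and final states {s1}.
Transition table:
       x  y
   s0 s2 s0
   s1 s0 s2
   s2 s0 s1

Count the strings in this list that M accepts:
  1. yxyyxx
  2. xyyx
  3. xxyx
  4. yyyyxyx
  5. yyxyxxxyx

0

yxyyxx: rejected
xyyx: rejected
xxyx: rejected
yyyyxyx: rejected
yyxyxxxyx: rejected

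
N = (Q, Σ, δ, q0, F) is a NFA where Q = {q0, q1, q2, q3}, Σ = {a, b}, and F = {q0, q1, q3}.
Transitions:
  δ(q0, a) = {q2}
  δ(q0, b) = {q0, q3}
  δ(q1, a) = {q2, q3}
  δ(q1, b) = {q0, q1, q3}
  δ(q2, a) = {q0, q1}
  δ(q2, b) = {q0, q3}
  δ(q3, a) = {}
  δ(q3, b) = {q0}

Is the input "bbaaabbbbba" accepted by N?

rejected

Start: {q0}
read b: {q0, q3}
read b: {q0, q3}
read a: {q2}
read a: {q0, q1}
read a: {q2, q3}
read b: {q0, q3}
read b: {q0, q3}
read b: {q0, q3}
read b: {q0, q3}
read b: {q0, q3}
read a: {q2}
Reachable ∩ accepting = {} — empty.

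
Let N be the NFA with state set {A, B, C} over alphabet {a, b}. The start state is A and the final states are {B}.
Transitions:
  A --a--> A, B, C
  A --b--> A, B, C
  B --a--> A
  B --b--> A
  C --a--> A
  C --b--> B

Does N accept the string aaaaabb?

Start: {A}
read a: {A, B, C}
read a: {A, B, C}
read a: {A, B, C}
read a: {A, B, C}
read a: {A, B, C}
read b: {A, B, C}
read b: {A, B, C}
Reachable ∩ accepting = {B} — nonempty.

accepted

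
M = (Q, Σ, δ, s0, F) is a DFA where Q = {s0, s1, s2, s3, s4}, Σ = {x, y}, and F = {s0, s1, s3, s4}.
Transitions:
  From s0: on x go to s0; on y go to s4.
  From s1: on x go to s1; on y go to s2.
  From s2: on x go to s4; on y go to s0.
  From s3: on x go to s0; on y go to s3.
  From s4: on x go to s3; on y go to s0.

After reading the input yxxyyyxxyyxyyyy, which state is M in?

s0

s0 --y--> s4
s4 --x--> s3
s3 --x--> s0
s0 --y--> s4
s4 --y--> s0
s0 --y--> s4
s4 --x--> s3
s3 --x--> s0
s0 --y--> s4
s4 --y--> s0
s0 --x--> s0
s0 --y--> s4
s4 --y--> s0
s0 --y--> s4
s4 --y--> s0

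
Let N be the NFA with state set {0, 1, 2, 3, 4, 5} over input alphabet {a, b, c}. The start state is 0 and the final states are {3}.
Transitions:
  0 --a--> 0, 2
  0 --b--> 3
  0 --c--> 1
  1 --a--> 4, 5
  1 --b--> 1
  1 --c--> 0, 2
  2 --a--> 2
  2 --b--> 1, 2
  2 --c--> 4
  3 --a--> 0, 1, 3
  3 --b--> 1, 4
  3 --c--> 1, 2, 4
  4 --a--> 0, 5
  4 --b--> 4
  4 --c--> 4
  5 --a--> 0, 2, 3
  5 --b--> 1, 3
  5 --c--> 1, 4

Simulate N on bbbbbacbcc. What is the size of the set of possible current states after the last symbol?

2

Start: {0}
read b: {3}
read b: {1, 4}
read b: {1, 4}
read b: {1, 4}
read b: {1, 4}
read a: {0, 4, 5}
read c: {1, 4}
read b: {1, 4}
read c: {0, 2, 4}
read c: {1, 4}
Final reachable set {1, 4} has 2 states.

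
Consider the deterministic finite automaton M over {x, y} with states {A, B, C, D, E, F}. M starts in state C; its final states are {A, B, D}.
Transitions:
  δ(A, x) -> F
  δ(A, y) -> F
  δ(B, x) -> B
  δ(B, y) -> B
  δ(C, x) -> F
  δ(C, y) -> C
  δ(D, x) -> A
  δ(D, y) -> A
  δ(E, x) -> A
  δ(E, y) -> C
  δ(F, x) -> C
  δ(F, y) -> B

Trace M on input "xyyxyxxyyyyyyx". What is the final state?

B

C --x--> F
F --y--> B
B --y--> B
B --x--> B
B --y--> B
B --x--> B
B --x--> B
B --y--> B
B --y--> B
B --y--> B
B --y--> B
B --y--> B
B --y--> B
B --x--> B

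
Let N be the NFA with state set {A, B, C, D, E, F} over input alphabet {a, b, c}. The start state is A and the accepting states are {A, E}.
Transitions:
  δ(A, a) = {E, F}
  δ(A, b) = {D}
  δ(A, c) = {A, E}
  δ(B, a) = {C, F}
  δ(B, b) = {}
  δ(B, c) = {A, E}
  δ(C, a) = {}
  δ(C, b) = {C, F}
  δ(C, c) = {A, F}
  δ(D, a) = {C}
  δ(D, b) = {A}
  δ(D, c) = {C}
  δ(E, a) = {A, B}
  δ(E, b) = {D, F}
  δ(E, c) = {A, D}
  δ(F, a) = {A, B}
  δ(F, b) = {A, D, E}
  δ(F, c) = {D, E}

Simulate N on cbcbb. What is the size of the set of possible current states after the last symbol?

5

Start: {A}
read c: {A, E}
read b: {D, F}
read c: {C, D, E}
read b: {A, C, D, F}
read b: {A, C, D, E, F}
Final reachable set {A, C, D, E, F} has 5 states.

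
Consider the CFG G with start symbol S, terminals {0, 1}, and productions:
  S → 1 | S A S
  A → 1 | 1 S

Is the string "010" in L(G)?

no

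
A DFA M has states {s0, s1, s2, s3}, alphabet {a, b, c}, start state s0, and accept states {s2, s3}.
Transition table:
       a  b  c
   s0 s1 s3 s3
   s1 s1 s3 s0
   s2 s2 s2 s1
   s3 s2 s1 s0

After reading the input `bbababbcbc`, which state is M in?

s0

s0 --b--> s3
s3 --b--> s1
s1 --a--> s1
s1 --b--> s3
s3 --a--> s2
s2 --b--> s2
s2 --b--> s2
s2 --c--> s1
s1 --b--> s3
s3 --c--> s0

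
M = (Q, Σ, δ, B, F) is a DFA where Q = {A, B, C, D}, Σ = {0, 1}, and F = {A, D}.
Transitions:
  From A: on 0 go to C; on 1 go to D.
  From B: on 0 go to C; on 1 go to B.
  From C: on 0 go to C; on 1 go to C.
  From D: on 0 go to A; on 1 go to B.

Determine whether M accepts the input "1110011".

B --1--> B
B --1--> B
B --1--> B
B --0--> C
C --0--> C
C --1--> C
C --1--> C
End in state C, which is not an accepting state.

rejected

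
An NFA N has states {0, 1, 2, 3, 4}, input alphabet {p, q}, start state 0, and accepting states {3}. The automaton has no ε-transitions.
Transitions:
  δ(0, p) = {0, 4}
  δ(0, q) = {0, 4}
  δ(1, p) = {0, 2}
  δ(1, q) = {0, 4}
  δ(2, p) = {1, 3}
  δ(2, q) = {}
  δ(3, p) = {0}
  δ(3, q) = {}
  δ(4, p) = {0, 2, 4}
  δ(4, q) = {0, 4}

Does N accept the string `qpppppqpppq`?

Start: {0}
read q: {0, 4}
read p: {0, 2, 4}
read p: {0, 1, 2, 3, 4}
read p: {0, 1, 2, 3, 4}
read p: {0, 1, 2, 3, 4}
read p: {0, 1, 2, 3, 4}
read q: {0, 4}
read p: {0, 2, 4}
read p: {0, 1, 2, 3, 4}
read p: {0, 1, 2, 3, 4}
read q: {0, 4}
Reachable ∩ accepting = {} — empty.

rejected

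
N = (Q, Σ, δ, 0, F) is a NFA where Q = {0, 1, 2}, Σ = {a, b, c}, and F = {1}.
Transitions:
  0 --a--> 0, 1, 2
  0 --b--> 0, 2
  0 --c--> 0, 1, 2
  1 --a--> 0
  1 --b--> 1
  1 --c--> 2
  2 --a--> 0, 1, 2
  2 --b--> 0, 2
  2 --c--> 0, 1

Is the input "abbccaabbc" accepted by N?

Start: {0}
read a: {0, 1, 2}
read b: {0, 1, 2}
read b: {0, 1, 2}
read c: {0, 1, 2}
read c: {0, 1, 2}
read a: {0, 1, 2}
read a: {0, 1, 2}
read b: {0, 1, 2}
read b: {0, 1, 2}
read c: {0, 1, 2}
Reachable ∩ accepting = {1} — nonempty.

accepted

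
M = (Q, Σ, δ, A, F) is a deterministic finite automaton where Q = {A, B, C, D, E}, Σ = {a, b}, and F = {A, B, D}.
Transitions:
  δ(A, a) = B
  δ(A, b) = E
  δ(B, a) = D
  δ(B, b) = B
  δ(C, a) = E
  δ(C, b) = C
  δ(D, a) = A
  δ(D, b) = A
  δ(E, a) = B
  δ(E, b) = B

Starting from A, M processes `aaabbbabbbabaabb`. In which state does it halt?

E

A --a--> B
B --a--> D
D --a--> A
A --b--> E
E --b--> B
B --b--> B
B --a--> D
D --b--> A
A --b--> E
E --b--> B
B --a--> D
D --b--> A
A --a--> B
B --a--> D
D --b--> A
A --b--> E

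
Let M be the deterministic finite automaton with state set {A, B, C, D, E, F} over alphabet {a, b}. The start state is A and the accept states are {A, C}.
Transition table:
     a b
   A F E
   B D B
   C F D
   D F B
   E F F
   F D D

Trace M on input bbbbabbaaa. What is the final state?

A --b--> E
E --b--> F
F --b--> D
D --b--> B
B --a--> D
D --b--> B
B --b--> B
B --a--> D
D --a--> F
F --a--> D

D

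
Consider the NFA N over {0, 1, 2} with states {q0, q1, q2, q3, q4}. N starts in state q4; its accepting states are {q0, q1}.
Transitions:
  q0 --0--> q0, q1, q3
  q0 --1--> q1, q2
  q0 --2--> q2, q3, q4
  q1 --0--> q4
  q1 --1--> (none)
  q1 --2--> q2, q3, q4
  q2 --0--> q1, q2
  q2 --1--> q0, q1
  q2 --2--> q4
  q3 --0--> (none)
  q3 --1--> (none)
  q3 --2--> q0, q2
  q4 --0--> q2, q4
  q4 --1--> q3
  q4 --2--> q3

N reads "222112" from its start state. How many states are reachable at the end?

Start: {q4}
read 2: {q3}
read 2: {q0, q2}
read 2: {q2, q3, q4}
read 1: {q0, q1, q3}
read 1: {q1, q2}
read 2: {q2, q3, q4}
Final reachable set {q2, q3, q4} has 3 states.

3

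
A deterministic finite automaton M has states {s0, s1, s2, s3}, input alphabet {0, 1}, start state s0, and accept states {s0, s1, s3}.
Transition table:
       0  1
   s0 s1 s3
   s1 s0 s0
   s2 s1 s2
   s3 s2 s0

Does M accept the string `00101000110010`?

accepted

s0 --0--> s1
s1 --0--> s0
s0 --1--> s3
s3 --0--> s2
s2 --1--> s2
s2 --0--> s1
s1 --0--> s0
s0 --0--> s1
s1 --1--> s0
s0 --1--> s3
s3 --0--> s2
s2 --0--> s1
s1 --1--> s0
s0 --0--> s1
End in state s1, which is an accepting state.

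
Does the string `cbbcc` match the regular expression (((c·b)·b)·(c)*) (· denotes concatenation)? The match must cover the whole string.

yes

Split as cbb·cc: ((c·b)·b) matches cbb and (c)* matches cc.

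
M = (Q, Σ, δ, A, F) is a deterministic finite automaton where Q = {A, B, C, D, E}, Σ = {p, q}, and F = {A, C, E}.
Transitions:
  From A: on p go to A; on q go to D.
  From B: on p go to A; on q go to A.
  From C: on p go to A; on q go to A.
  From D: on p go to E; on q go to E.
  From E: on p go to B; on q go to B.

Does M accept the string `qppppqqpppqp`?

A --q--> D
D --p--> E
E --p--> B
B --p--> A
A --p--> A
A --q--> D
D --q--> E
E --p--> B
B --p--> A
A --p--> A
A --q--> D
D --p--> E
End in state E, which is an accepting state.

accepted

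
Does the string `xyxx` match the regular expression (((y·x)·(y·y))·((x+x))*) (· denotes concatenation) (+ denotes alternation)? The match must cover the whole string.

no

No split of xyxx into u·v has ((y·x)·(y·y)) matching u and ((x+x))* matching v.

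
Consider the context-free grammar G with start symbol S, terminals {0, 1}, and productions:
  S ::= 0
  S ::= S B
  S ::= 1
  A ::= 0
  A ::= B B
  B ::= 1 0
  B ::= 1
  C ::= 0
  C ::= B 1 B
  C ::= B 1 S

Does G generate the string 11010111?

S ⇒ SB ⇒ SBB ⇒ SBBB ⇒ SBBBB ⇒ SBBBBB ⇒ 1BBBBB ⇒ 110BBBB ⇒ 11010BBB ⇒ 110101BB ⇒ 1101011B ⇒ 11010111

yes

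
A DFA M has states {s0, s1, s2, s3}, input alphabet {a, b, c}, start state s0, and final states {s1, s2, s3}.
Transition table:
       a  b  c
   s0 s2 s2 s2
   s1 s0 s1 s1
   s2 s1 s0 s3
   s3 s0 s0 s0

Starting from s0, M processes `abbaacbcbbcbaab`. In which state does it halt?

s0 --a--> s2
s2 --b--> s0
s0 --b--> s2
s2 --a--> s1
s1 --a--> s0
s0 --c--> s2
s2 --b--> s0
s0 --c--> s2
s2 --b--> s0
s0 --b--> s2
s2 --c--> s3
s3 --b--> s0
s0 --a--> s2
s2 --a--> s1
s1 --b--> s1

s1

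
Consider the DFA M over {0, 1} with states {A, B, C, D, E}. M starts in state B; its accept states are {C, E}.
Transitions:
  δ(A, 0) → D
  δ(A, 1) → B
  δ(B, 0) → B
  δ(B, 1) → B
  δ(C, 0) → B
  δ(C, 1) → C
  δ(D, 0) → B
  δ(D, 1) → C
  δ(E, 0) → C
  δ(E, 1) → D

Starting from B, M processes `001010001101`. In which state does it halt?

B

B --0--> B
B --0--> B
B --1--> B
B --0--> B
B --1--> B
B --0--> B
B --0--> B
B --0--> B
B --1--> B
B --1--> B
B --0--> B
B --1--> B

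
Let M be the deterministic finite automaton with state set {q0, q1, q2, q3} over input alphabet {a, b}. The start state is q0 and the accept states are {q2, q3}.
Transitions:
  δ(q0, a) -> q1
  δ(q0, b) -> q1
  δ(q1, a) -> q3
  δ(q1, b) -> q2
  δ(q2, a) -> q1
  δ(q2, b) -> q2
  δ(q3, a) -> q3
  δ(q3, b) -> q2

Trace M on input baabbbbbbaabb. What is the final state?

q0 --b--> q1
q1 --a--> q3
q3 --a--> q3
q3 --b--> q2
q2 --b--> q2
q2 --b--> q2
q2 --b--> q2
q2 --b--> q2
q2 --b--> q2
q2 --a--> q1
q1 --a--> q3
q3 --b--> q2
q2 --b--> q2

q2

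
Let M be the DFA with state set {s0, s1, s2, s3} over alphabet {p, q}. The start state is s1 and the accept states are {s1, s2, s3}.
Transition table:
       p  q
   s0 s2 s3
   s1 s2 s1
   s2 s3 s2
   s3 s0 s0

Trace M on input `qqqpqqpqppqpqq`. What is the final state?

s2

s1 --q--> s1
s1 --q--> s1
s1 --q--> s1
s1 --p--> s2
s2 --q--> s2
s2 --q--> s2
s2 --p--> s3
s3 --q--> s0
s0 --p--> s2
s2 --p--> s3
s3 --q--> s0
s0 --p--> s2
s2 --q--> s2
s2 --q--> s2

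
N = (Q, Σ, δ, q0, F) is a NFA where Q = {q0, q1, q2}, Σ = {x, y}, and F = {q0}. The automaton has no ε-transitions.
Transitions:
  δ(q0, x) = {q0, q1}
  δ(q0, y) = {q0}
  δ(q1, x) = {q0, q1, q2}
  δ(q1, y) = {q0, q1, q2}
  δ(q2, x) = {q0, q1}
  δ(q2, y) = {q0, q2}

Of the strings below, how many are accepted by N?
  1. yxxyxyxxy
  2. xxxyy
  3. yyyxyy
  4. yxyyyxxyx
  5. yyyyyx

5

yxxyxyxxy: accepted
xxxyy: accepted
yyyxyy: accepted
yxyyyxxyx: accepted
yyyyyx: accepted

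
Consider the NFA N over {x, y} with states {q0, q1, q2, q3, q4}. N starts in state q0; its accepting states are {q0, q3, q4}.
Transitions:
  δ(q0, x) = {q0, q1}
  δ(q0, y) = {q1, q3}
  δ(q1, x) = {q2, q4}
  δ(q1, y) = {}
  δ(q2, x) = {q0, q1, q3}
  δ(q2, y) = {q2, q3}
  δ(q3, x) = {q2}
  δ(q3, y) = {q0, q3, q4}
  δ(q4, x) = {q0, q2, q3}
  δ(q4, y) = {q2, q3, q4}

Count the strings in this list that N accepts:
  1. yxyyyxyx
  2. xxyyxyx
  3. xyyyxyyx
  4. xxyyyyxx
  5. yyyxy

5

yxyyyxyx: accepted
xxyyxyx: accepted
xyyyxyyx: accepted
xxyyyyxx: accepted
yyyxy: accepted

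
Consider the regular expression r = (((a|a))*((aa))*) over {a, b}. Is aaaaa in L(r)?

yes

Split as a·aaaa: ((a|a))* matches a and ((aa))* matches aaaa.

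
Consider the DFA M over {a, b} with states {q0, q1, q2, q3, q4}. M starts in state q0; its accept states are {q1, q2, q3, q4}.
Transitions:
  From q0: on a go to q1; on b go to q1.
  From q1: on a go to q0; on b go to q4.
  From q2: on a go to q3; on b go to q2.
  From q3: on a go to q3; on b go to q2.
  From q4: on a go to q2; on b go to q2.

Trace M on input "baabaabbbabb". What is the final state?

q0 --b--> q1
q1 --a--> q0
q0 --a--> q1
q1 --b--> q4
q4 --a--> q2
q2 --a--> q3
q3 --b--> q2
q2 --b--> q2
q2 --b--> q2
q2 --a--> q3
q3 --b--> q2
q2 --b--> q2

q2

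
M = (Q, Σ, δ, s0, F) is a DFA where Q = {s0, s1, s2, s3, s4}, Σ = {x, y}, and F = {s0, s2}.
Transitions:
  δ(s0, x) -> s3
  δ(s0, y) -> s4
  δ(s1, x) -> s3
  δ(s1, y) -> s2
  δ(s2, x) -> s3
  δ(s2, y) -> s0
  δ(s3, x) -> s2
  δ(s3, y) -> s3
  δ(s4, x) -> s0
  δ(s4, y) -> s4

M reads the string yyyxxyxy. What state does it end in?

s0 --y--> s4
s4 --y--> s4
s4 --y--> s4
s4 --x--> s0
s0 --x--> s3
s3 --y--> s3
s3 --x--> s2
s2 --y--> s0

s0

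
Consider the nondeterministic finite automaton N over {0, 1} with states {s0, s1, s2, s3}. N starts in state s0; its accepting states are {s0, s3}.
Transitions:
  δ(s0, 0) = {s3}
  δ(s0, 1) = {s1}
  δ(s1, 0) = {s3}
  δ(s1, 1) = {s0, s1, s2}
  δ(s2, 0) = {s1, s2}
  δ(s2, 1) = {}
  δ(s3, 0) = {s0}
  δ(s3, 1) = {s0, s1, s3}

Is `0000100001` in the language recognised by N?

Start: {s0}
read 0: {s3}
read 0: {s0}
read 0: {s3}
read 0: {s0}
read 1: {s1}
read 0: {s3}
read 0: {s0}
read 0: {s3}
read 0: {s0}
read 1: {s1}
Reachable ∩ accepting = {} — empty.

rejected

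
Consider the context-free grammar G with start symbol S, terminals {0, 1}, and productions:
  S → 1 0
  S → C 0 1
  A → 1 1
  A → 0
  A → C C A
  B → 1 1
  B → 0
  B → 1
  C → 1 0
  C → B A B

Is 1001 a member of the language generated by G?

yes

S ⇒ C01 ⇒ 1001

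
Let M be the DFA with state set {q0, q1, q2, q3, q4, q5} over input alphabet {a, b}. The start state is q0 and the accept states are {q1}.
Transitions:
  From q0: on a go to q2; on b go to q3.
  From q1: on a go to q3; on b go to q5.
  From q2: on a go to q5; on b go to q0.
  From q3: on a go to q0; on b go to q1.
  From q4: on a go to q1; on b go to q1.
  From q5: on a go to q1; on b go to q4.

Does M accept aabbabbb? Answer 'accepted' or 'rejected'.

rejected

q0 --a--> q2
q2 --a--> q5
q5 --b--> q4
q4 --b--> q1
q1 --a--> q3
q3 --b--> q1
q1 --b--> q5
q5 --b--> q4
End in state q4, which is not an accepting state.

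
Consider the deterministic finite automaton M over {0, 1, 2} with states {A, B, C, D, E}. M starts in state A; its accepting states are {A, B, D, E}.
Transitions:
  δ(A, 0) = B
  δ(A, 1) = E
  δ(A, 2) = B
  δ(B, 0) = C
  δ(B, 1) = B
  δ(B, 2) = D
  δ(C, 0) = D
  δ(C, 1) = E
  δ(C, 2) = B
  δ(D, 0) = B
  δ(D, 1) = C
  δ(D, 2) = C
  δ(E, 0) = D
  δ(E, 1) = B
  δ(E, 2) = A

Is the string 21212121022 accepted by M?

accepted

A --2--> B
B --1--> B
B --2--> D
D --1--> C
C --2--> B
B --1--> B
B --2--> D
D --1--> C
C --0--> D
D --2--> C
C --2--> B
End in state B, which is an accepting state.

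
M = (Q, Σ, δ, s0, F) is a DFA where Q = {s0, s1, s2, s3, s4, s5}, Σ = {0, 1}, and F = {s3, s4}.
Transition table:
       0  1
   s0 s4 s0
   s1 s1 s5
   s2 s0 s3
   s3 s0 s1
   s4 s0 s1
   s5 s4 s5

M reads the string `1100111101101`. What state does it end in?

s0 --1--> s0
s0 --1--> s0
s0 --0--> s4
s4 --0--> s0
s0 --1--> s0
s0 --1--> s0
s0 --1--> s0
s0 --1--> s0
s0 --0--> s4
s4 --1--> s1
s1 --1--> s5
s5 --0--> s4
s4 --1--> s1

s1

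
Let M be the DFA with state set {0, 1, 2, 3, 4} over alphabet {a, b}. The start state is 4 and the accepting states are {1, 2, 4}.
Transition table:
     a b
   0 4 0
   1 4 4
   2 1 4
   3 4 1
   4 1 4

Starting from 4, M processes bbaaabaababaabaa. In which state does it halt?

4 --b--> 4
4 --b--> 4
4 --a--> 1
1 --a--> 4
4 --a--> 1
1 --b--> 4
4 --a--> 1
1 --a--> 4
4 --b--> 4
4 --a--> 1
1 --b--> 4
4 --a--> 1
1 --a--> 4
4 --b--> 4
4 --a--> 1
1 --a--> 4

4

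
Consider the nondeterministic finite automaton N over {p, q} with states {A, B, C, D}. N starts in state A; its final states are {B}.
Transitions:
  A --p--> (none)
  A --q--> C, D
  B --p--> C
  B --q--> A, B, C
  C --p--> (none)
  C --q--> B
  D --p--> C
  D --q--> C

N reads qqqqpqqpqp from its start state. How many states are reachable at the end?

1

Start: {A}
read q: {C, D}
read q: {B, C}
read q: {A, B, C}
read q: {A, B, C, D}
read p: {C}
read q: {B}
read q: {A, B, C}
read p: {C}
read q: {B}
read p: {C}
Final reachable set {C} has 1 state.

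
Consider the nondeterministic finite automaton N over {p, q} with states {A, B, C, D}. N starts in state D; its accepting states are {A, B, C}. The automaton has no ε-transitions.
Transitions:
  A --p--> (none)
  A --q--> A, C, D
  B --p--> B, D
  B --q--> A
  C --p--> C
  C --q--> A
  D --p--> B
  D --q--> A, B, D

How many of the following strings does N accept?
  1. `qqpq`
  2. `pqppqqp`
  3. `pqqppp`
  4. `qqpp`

3

`qqpq`: accepted
`pqppqqp`: rejected
`pqqppp`: accepted
`qqpp`: accepted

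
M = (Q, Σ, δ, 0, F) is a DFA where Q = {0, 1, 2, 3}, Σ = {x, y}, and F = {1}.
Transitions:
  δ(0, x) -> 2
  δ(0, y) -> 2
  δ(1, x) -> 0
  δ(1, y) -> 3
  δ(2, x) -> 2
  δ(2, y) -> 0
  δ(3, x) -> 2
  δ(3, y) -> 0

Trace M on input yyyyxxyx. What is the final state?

0 --y--> 2
2 --y--> 0
0 --y--> 2
2 --y--> 0
0 --x--> 2
2 --x--> 2
2 --y--> 0
0 --x--> 2

2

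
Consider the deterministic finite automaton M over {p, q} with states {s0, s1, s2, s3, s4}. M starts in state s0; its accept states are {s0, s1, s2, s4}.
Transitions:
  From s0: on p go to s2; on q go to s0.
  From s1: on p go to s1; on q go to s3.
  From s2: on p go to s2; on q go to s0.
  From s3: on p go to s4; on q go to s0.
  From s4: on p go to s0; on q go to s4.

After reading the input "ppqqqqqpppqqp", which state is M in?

s0 --p--> s2
s2 --p--> s2
s2 --q--> s0
s0 --q--> s0
s0 --q--> s0
s0 --q--> s0
s0 --q--> s0
s0 --p--> s2
s2 --p--> s2
s2 --p--> s2
s2 --q--> s0
s0 --q--> s0
s0 --p--> s2

s2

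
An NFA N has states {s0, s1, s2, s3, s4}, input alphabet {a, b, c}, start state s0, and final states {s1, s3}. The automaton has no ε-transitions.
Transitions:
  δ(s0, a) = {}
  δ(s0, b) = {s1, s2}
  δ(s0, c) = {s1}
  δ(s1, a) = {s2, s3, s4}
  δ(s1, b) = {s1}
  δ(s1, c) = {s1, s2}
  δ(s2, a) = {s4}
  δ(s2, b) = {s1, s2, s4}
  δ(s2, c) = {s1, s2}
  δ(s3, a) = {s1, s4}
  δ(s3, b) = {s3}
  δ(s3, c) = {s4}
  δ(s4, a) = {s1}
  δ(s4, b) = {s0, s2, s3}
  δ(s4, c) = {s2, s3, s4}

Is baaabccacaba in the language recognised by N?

accepted

Start: {s0}
read b: {s1, s2}
read a: {s2, s3, s4}
read a: {s1, s4}
read a: {s1, s2, s3, s4}
read b: {s0, s1, s2, s3, s4}
read c: {s1, s2, s3, s4}
read c: {s1, s2, s3, s4}
read a: {s1, s2, s3, s4}
read c: {s1, s2, s3, s4}
read a: {s1, s2, s3, s4}
read b: {s0, s1, s2, s3, s4}
read a: {s1, s2, s3, s4}
Reachable ∩ accepting = {s1, s3} — nonempty.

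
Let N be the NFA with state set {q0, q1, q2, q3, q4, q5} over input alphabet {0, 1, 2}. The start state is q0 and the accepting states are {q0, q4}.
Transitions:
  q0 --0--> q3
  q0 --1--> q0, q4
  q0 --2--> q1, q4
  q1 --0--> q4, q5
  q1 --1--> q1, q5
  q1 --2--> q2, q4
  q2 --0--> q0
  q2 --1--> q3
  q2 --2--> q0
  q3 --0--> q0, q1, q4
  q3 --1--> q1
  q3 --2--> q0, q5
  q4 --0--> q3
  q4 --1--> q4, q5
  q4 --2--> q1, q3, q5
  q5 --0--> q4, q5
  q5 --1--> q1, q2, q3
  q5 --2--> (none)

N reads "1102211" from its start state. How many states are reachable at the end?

Start: {q0}
read 1: {q0, q4}
read 1: {q0, q4, q5}
read 0: {q3, q4, q5}
read 2: {q0, q1, q3, q5}
read 2: {q0, q1, q2, q4, q5}
read 1: {q0, q1, q2, q3, q4, q5}
read 1: {q0, q1, q2, q3, q4, q5}
Final reachable set {q0, q1, q2, q3, q4, q5} has 6 states.

6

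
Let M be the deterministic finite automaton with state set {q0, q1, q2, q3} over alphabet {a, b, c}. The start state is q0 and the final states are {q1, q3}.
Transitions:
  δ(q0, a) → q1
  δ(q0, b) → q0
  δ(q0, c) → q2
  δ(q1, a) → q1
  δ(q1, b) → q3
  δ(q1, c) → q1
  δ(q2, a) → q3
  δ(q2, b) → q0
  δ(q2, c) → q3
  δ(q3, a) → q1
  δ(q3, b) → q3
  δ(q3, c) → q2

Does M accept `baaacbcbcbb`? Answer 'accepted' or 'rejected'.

q0 --b--> q0
q0 --a--> q1
q1 --a--> q1
q1 --a--> q1
q1 --c--> q1
q1 --b--> q3
q3 --c--> q2
q2 --b--> q0
q0 --c--> q2
q2 --b--> q0
q0 --b--> q0
End in state q0, which is not an accepting state.

rejected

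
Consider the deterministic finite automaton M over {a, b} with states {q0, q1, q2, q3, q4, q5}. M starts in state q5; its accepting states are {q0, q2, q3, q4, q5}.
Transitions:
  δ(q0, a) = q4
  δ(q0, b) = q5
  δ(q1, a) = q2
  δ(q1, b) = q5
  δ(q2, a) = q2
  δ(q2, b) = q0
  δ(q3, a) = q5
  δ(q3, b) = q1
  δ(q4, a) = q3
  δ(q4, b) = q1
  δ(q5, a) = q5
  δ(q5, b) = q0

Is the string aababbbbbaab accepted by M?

rejected

q5 --a--> q5
q5 --a--> q5
q5 --b--> q0
q0 --a--> q4
q4 --b--> q1
q1 --b--> q5
q5 --b--> q0
q0 --b--> q5
q5 --b--> q0
q0 --a--> q4
q4 --a--> q3
q3 --b--> q1
End in state q1, which is not an accepting state.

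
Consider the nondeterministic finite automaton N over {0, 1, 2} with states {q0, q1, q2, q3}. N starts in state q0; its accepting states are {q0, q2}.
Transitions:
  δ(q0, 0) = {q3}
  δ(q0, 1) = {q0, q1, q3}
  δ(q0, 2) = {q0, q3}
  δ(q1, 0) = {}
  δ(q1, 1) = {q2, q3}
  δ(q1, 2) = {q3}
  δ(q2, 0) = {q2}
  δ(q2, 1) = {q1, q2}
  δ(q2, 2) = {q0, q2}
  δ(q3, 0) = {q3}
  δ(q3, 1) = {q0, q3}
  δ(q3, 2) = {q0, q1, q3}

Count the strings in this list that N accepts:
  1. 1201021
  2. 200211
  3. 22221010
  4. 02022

4

1201021: accepted
200211: accepted
22221010: accepted
02022: accepted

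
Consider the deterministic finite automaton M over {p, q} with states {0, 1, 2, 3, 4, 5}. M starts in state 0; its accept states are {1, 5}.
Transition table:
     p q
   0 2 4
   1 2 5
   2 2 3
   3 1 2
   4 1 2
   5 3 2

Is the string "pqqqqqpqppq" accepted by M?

accepted

0 --p--> 2
2 --q--> 3
3 --q--> 2
2 --q--> 3
3 --q--> 2
2 --q--> 3
3 --p--> 1
1 --q--> 5
5 --p--> 3
3 --p--> 1
1 --q--> 5
End in state 5, which is an accepting state.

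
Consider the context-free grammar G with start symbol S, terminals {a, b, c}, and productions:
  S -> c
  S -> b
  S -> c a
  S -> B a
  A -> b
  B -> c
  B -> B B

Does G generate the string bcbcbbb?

no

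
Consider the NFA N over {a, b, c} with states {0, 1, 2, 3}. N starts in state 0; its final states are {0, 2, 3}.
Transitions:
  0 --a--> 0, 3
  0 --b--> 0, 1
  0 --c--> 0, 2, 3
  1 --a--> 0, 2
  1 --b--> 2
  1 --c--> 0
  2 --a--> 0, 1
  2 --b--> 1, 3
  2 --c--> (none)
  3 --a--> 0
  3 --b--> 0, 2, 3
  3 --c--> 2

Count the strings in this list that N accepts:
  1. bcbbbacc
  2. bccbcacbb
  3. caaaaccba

bcbbbacc: accepted
bccbcacbb: accepted
caaaaccba: accepted

3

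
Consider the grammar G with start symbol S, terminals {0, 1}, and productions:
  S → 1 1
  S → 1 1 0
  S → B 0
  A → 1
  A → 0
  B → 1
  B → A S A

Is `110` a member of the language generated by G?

yes

S ⇒ 110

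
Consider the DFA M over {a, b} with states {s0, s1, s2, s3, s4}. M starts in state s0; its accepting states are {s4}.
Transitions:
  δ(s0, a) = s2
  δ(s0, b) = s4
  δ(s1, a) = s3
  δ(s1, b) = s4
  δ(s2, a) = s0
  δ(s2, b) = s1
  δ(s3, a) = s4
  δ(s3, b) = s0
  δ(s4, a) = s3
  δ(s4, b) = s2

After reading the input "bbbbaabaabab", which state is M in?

s0 --b--> s4
s4 --b--> s2
s2 --b--> s1
s1 --b--> s4
s4 --a--> s3
s3 --a--> s4
s4 --b--> s2
s2 --a--> s0
s0 --a--> s2
s2 --b--> s1
s1 --a--> s3
s3 --b--> s0

s0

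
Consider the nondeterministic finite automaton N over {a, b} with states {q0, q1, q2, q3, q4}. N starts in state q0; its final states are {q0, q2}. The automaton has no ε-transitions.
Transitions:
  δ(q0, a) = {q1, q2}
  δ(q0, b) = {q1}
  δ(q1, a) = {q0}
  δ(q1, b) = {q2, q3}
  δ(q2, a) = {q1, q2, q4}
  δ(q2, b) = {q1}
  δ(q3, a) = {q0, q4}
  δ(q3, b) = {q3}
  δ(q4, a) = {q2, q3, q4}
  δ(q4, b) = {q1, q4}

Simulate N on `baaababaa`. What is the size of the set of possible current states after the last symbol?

5

Start: {q0}
read b: {q1}
read a: {q0}
read a: {q1, q2}
read a: {q0, q1, q2, q4}
read b: {q1, q2, q3, q4}
read a: {q0, q1, q2, q3, q4}
read b: {q1, q2, q3, q4}
read a: {q0, q1, q2, q3, q4}
read a: {q0, q1, q2, q3, q4}
Final reachable set {q0, q1, q2, q3, q4} has 5 states.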